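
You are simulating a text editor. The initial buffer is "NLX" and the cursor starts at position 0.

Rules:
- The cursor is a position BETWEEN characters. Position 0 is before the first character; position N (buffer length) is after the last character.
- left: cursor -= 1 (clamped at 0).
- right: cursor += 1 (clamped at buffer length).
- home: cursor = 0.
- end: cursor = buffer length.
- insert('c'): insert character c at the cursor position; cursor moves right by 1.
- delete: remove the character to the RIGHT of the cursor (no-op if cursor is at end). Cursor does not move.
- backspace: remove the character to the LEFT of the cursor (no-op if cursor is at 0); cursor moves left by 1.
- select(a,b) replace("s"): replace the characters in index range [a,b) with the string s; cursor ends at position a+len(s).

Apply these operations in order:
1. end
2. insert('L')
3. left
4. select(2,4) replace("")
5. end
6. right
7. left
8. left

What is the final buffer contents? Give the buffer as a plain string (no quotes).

After op 1 (end): buf='NLX' cursor=3
After op 2 (insert('L')): buf='NLXL' cursor=4
After op 3 (left): buf='NLXL' cursor=3
After op 4 (select(2,4) replace("")): buf='NL' cursor=2
After op 5 (end): buf='NL' cursor=2
After op 6 (right): buf='NL' cursor=2
After op 7 (left): buf='NL' cursor=1
After op 8 (left): buf='NL' cursor=0

Answer: NL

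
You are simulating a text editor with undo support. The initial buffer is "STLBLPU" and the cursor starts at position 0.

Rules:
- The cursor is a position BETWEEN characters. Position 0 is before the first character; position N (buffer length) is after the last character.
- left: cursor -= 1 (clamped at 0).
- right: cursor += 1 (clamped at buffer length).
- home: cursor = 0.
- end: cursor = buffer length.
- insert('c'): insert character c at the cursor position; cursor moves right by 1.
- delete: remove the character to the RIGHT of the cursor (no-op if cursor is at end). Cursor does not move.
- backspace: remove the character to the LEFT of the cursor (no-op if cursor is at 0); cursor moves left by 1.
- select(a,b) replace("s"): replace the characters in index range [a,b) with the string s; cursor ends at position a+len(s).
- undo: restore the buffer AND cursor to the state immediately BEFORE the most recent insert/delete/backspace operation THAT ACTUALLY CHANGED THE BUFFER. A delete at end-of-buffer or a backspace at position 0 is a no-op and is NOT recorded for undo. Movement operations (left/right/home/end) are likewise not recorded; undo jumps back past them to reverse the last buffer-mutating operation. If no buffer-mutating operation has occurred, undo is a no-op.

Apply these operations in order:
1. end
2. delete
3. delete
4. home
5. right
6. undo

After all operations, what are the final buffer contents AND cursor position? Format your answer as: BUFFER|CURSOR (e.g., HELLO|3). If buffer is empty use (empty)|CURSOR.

Answer: STLBLPU|1

Derivation:
After op 1 (end): buf='STLBLPU' cursor=7
After op 2 (delete): buf='STLBLPU' cursor=7
After op 3 (delete): buf='STLBLPU' cursor=7
After op 4 (home): buf='STLBLPU' cursor=0
After op 5 (right): buf='STLBLPU' cursor=1
After op 6 (undo): buf='STLBLPU' cursor=1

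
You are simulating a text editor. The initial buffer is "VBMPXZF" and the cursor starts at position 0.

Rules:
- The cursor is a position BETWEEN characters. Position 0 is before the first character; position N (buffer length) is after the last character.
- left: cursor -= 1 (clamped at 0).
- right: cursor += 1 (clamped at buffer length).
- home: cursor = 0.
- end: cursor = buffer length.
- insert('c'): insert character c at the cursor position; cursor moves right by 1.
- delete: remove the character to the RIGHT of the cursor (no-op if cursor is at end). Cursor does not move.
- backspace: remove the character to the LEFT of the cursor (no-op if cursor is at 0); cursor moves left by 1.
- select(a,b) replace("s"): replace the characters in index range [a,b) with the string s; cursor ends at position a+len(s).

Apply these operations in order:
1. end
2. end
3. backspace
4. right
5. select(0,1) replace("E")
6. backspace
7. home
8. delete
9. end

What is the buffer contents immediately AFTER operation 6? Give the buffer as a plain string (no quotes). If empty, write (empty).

Answer: BMPXZ

Derivation:
After op 1 (end): buf='VBMPXZF' cursor=7
After op 2 (end): buf='VBMPXZF' cursor=7
After op 3 (backspace): buf='VBMPXZ' cursor=6
After op 4 (right): buf='VBMPXZ' cursor=6
After op 5 (select(0,1) replace("E")): buf='EBMPXZ' cursor=1
After op 6 (backspace): buf='BMPXZ' cursor=0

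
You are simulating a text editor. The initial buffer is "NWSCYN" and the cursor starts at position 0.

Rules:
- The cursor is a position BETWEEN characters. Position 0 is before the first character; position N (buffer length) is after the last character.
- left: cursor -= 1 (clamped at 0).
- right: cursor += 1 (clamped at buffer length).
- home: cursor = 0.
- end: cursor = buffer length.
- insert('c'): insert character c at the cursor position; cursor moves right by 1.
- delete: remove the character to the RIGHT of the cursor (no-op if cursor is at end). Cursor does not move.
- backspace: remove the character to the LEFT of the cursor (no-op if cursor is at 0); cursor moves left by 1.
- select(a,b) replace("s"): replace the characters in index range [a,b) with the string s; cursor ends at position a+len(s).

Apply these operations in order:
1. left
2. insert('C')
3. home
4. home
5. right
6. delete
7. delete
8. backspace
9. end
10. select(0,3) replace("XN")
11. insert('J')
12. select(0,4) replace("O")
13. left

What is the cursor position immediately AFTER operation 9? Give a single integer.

Answer: 4

Derivation:
After op 1 (left): buf='NWSCYN' cursor=0
After op 2 (insert('C')): buf='CNWSCYN' cursor=1
After op 3 (home): buf='CNWSCYN' cursor=0
After op 4 (home): buf='CNWSCYN' cursor=0
After op 5 (right): buf='CNWSCYN' cursor=1
After op 6 (delete): buf='CWSCYN' cursor=1
After op 7 (delete): buf='CSCYN' cursor=1
After op 8 (backspace): buf='SCYN' cursor=0
After op 9 (end): buf='SCYN' cursor=4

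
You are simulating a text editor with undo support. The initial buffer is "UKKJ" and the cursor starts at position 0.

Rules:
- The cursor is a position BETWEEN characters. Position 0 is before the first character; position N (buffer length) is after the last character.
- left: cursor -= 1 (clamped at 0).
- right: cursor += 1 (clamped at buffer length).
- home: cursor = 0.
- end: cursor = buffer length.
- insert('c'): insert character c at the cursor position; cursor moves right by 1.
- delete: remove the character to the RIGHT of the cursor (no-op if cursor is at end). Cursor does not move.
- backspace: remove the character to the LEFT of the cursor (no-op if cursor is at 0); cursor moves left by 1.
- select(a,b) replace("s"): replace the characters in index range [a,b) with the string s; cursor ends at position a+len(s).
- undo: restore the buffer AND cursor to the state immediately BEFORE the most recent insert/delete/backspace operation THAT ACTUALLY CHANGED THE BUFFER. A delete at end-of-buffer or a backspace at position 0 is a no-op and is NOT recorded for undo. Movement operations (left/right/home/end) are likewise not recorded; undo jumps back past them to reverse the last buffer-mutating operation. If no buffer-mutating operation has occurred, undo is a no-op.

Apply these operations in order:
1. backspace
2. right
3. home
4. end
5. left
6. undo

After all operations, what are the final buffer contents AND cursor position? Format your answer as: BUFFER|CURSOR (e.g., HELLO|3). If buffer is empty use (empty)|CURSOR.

After op 1 (backspace): buf='UKKJ' cursor=0
After op 2 (right): buf='UKKJ' cursor=1
After op 3 (home): buf='UKKJ' cursor=0
After op 4 (end): buf='UKKJ' cursor=4
After op 5 (left): buf='UKKJ' cursor=3
After op 6 (undo): buf='UKKJ' cursor=3

Answer: UKKJ|3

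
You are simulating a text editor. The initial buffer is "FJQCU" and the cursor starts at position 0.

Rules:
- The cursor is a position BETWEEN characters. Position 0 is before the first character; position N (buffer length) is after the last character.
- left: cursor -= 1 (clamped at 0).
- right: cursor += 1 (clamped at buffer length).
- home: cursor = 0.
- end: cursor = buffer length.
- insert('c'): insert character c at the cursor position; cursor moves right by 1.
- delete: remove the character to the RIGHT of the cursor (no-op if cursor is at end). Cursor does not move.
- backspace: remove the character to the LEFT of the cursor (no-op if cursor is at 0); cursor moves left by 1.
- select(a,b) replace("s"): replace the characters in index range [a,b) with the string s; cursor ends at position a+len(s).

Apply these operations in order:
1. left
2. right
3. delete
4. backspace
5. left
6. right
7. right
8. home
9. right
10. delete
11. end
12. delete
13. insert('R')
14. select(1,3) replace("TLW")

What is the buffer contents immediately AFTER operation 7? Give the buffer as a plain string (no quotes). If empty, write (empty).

After op 1 (left): buf='FJQCU' cursor=0
After op 2 (right): buf='FJQCU' cursor=1
After op 3 (delete): buf='FQCU' cursor=1
After op 4 (backspace): buf='QCU' cursor=0
After op 5 (left): buf='QCU' cursor=0
After op 6 (right): buf='QCU' cursor=1
After op 7 (right): buf='QCU' cursor=2

Answer: QCU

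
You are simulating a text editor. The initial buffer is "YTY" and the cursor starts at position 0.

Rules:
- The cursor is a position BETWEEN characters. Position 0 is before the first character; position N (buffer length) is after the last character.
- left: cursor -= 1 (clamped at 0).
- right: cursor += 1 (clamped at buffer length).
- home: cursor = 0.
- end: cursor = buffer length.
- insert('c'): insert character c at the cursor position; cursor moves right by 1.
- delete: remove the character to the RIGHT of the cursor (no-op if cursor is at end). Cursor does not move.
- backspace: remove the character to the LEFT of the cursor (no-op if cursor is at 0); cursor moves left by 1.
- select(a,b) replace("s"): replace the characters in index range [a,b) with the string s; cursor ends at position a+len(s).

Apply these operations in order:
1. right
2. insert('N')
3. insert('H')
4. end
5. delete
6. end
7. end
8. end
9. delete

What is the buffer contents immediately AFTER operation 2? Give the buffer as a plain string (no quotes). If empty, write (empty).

Answer: YNTY

Derivation:
After op 1 (right): buf='YTY' cursor=1
After op 2 (insert('N')): buf='YNTY' cursor=2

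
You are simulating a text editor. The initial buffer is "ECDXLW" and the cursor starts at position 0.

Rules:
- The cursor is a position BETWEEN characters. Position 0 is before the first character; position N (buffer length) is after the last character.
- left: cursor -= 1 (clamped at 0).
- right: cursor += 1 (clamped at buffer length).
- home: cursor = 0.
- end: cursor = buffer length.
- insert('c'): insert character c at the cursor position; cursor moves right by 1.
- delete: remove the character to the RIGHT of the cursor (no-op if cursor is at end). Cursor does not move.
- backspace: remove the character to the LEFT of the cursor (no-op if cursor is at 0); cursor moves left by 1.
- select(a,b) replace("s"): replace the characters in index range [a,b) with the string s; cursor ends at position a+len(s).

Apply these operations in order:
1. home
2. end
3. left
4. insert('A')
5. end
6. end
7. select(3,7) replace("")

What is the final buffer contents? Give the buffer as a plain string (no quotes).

Answer: ECD

Derivation:
After op 1 (home): buf='ECDXLW' cursor=0
After op 2 (end): buf='ECDXLW' cursor=6
After op 3 (left): buf='ECDXLW' cursor=5
After op 4 (insert('A')): buf='ECDXLAW' cursor=6
After op 5 (end): buf='ECDXLAW' cursor=7
After op 6 (end): buf='ECDXLAW' cursor=7
After op 7 (select(3,7) replace("")): buf='ECD' cursor=3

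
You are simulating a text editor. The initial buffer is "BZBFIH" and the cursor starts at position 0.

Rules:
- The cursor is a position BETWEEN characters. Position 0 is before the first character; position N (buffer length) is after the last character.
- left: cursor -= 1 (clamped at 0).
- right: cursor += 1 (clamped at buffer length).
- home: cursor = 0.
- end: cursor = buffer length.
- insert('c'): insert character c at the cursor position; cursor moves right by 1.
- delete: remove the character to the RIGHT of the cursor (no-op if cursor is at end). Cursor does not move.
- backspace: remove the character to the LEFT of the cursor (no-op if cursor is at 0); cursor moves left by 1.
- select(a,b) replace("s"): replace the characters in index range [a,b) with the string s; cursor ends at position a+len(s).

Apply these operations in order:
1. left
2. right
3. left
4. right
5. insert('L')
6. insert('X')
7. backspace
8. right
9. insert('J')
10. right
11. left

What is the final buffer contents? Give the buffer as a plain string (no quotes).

Answer: BLZJBFIH

Derivation:
After op 1 (left): buf='BZBFIH' cursor=0
After op 2 (right): buf='BZBFIH' cursor=1
After op 3 (left): buf='BZBFIH' cursor=0
After op 4 (right): buf='BZBFIH' cursor=1
After op 5 (insert('L')): buf='BLZBFIH' cursor=2
After op 6 (insert('X')): buf='BLXZBFIH' cursor=3
After op 7 (backspace): buf='BLZBFIH' cursor=2
After op 8 (right): buf='BLZBFIH' cursor=3
After op 9 (insert('J')): buf='BLZJBFIH' cursor=4
After op 10 (right): buf='BLZJBFIH' cursor=5
After op 11 (left): buf='BLZJBFIH' cursor=4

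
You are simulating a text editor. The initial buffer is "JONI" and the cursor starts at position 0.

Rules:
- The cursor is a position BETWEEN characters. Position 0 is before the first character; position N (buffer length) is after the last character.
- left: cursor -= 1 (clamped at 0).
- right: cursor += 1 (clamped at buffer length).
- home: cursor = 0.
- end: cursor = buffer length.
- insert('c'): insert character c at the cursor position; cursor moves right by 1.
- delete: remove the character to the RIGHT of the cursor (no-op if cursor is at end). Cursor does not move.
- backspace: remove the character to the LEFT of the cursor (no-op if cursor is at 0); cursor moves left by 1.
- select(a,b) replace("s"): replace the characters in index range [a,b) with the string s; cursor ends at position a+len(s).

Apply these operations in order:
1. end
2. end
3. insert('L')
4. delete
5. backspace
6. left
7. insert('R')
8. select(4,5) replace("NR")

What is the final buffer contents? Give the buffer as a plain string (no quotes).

After op 1 (end): buf='JONI' cursor=4
After op 2 (end): buf='JONI' cursor=4
After op 3 (insert('L')): buf='JONIL' cursor=5
After op 4 (delete): buf='JONIL' cursor=5
After op 5 (backspace): buf='JONI' cursor=4
After op 6 (left): buf='JONI' cursor=3
After op 7 (insert('R')): buf='JONRI' cursor=4
After op 8 (select(4,5) replace("NR")): buf='JONRNR' cursor=6

Answer: JONRNR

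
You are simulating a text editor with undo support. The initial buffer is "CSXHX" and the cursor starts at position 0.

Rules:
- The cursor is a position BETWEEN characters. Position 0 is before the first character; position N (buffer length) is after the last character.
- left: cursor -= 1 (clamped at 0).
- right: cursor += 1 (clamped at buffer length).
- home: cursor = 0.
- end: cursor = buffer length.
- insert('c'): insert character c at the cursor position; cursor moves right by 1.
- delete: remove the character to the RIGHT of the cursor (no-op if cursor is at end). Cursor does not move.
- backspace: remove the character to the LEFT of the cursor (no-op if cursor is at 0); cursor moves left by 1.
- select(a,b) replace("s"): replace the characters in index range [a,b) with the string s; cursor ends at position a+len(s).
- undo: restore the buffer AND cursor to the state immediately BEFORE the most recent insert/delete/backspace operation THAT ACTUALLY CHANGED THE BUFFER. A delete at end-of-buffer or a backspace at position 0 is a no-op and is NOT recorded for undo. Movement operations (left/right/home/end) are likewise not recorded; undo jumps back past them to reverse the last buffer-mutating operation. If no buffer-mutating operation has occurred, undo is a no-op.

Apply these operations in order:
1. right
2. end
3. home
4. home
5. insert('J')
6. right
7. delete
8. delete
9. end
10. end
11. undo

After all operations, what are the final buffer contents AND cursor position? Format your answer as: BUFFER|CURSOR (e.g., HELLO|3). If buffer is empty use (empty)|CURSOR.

Answer: JCXHX|2

Derivation:
After op 1 (right): buf='CSXHX' cursor=1
After op 2 (end): buf='CSXHX' cursor=5
After op 3 (home): buf='CSXHX' cursor=0
After op 4 (home): buf='CSXHX' cursor=0
After op 5 (insert('J')): buf='JCSXHX' cursor=1
After op 6 (right): buf='JCSXHX' cursor=2
After op 7 (delete): buf='JCXHX' cursor=2
After op 8 (delete): buf='JCHX' cursor=2
After op 9 (end): buf='JCHX' cursor=4
After op 10 (end): buf='JCHX' cursor=4
After op 11 (undo): buf='JCXHX' cursor=2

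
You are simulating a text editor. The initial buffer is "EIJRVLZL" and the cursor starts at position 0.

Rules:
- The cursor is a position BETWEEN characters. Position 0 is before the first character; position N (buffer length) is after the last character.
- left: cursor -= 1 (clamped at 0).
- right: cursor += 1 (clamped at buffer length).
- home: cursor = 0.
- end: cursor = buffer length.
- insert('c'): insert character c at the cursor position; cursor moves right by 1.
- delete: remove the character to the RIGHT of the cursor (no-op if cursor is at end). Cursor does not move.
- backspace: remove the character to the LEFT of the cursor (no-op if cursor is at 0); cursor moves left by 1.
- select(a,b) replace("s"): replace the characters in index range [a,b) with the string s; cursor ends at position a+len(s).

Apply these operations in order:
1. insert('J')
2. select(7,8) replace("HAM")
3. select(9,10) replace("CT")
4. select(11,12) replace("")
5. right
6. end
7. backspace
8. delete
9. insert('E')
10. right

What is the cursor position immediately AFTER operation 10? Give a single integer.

After op 1 (insert('J')): buf='JEIJRVLZL' cursor=1
After op 2 (select(7,8) replace("HAM")): buf='JEIJRVLHAML' cursor=10
After op 3 (select(9,10) replace("CT")): buf='JEIJRVLHACTL' cursor=11
After op 4 (select(11,12) replace("")): buf='JEIJRVLHACT' cursor=11
After op 5 (right): buf='JEIJRVLHACT' cursor=11
After op 6 (end): buf='JEIJRVLHACT' cursor=11
After op 7 (backspace): buf='JEIJRVLHAC' cursor=10
After op 8 (delete): buf='JEIJRVLHAC' cursor=10
After op 9 (insert('E')): buf='JEIJRVLHACE' cursor=11
After op 10 (right): buf='JEIJRVLHACE' cursor=11

Answer: 11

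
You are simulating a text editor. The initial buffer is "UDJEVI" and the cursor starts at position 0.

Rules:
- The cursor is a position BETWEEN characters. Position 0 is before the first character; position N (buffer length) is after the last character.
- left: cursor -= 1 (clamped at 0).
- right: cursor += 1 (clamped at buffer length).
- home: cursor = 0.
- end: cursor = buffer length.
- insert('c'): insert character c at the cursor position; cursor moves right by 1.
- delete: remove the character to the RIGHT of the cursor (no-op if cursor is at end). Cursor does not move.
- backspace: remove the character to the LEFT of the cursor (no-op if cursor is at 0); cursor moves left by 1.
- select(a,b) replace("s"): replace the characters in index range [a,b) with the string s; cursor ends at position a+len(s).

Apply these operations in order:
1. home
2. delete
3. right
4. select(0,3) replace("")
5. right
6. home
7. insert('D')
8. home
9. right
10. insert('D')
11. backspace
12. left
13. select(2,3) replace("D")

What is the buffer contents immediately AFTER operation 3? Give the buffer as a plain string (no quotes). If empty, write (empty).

After op 1 (home): buf='UDJEVI' cursor=0
After op 2 (delete): buf='DJEVI' cursor=0
After op 3 (right): buf='DJEVI' cursor=1

Answer: DJEVI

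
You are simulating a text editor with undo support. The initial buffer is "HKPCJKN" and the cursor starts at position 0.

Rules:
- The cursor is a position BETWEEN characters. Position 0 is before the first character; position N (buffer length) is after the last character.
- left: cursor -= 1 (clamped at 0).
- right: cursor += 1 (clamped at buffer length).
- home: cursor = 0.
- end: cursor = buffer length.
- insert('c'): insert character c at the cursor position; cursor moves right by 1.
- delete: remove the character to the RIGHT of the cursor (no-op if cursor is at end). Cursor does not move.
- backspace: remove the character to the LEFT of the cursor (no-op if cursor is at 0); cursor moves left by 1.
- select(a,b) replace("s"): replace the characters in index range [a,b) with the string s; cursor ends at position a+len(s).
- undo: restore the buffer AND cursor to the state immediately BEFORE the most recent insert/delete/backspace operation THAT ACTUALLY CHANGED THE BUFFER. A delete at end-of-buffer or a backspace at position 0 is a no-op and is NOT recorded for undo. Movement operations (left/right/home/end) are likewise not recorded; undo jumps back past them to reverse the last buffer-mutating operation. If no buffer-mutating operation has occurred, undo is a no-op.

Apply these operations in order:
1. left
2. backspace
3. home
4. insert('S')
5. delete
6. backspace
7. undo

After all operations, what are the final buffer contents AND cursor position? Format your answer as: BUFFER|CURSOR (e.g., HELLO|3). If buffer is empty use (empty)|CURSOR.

Answer: SKPCJKN|1

Derivation:
After op 1 (left): buf='HKPCJKN' cursor=0
After op 2 (backspace): buf='HKPCJKN' cursor=0
After op 3 (home): buf='HKPCJKN' cursor=0
After op 4 (insert('S')): buf='SHKPCJKN' cursor=1
After op 5 (delete): buf='SKPCJKN' cursor=1
After op 6 (backspace): buf='KPCJKN' cursor=0
After op 7 (undo): buf='SKPCJKN' cursor=1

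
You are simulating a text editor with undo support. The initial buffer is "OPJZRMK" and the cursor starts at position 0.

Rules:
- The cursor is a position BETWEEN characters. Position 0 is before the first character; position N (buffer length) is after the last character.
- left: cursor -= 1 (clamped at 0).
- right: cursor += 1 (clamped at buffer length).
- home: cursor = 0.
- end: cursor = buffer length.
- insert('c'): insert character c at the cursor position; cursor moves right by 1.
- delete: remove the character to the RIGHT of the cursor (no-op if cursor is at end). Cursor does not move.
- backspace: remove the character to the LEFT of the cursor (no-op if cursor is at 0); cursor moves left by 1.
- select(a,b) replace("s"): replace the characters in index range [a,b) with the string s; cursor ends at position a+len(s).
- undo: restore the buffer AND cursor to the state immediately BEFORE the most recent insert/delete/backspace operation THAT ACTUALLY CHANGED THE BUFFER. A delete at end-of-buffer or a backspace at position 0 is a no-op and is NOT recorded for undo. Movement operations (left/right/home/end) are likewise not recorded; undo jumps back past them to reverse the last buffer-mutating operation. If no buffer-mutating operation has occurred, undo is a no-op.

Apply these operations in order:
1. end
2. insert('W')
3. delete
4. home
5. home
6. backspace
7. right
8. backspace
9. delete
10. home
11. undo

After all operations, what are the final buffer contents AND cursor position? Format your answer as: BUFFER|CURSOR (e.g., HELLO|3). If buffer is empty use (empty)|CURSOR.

Answer: PJZRMKW|0

Derivation:
After op 1 (end): buf='OPJZRMK' cursor=7
After op 2 (insert('W')): buf='OPJZRMKW' cursor=8
After op 3 (delete): buf='OPJZRMKW' cursor=8
After op 4 (home): buf='OPJZRMKW' cursor=0
After op 5 (home): buf='OPJZRMKW' cursor=0
After op 6 (backspace): buf='OPJZRMKW' cursor=0
After op 7 (right): buf='OPJZRMKW' cursor=1
After op 8 (backspace): buf='PJZRMKW' cursor=0
After op 9 (delete): buf='JZRMKW' cursor=0
After op 10 (home): buf='JZRMKW' cursor=0
After op 11 (undo): buf='PJZRMKW' cursor=0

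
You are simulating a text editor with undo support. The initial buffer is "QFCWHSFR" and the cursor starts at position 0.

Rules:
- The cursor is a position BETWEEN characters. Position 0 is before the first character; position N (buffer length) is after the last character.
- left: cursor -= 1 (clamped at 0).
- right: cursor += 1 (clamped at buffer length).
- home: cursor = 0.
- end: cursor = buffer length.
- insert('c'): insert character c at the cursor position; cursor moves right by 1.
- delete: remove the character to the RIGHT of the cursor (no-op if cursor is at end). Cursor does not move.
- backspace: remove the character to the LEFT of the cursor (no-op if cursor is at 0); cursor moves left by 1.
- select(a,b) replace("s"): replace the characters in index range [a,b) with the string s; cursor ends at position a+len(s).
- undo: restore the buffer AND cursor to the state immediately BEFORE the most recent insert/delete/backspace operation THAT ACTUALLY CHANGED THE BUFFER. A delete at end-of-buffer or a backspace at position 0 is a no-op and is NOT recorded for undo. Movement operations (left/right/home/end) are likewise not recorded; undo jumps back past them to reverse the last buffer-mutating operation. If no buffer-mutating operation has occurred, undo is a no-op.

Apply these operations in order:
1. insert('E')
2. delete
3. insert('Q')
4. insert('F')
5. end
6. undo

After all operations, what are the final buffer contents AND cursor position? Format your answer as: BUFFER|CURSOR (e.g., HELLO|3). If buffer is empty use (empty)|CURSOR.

After op 1 (insert('E')): buf='EQFCWHSFR' cursor=1
After op 2 (delete): buf='EFCWHSFR' cursor=1
After op 3 (insert('Q')): buf='EQFCWHSFR' cursor=2
After op 4 (insert('F')): buf='EQFFCWHSFR' cursor=3
After op 5 (end): buf='EQFFCWHSFR' cursor=10
After op 6 (undo): buf='EQFCWHSFR' cursor=2

Answer: EQFCWHSFR|2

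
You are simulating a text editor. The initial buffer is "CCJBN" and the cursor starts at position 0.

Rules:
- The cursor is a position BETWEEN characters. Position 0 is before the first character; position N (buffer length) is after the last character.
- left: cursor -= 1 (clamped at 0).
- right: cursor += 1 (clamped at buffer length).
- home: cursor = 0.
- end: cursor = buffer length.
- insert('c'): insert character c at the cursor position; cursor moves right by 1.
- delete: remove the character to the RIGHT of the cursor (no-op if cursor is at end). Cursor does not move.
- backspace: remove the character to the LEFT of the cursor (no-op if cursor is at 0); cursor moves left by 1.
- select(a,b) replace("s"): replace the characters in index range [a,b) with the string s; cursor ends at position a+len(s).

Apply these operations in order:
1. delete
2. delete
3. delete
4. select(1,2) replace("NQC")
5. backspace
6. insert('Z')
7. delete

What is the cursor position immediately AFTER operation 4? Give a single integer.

Answer: 4

Derivation:
After op 1 (delete): buf='CJBN' cursor=0
After op 2 (delete): buf='JBN' cursor=0
After op 3 (delete): buf='BN' cursor=0
After op 4 (select(1,2) replace("NQC")): buf='BNQC' cursor=4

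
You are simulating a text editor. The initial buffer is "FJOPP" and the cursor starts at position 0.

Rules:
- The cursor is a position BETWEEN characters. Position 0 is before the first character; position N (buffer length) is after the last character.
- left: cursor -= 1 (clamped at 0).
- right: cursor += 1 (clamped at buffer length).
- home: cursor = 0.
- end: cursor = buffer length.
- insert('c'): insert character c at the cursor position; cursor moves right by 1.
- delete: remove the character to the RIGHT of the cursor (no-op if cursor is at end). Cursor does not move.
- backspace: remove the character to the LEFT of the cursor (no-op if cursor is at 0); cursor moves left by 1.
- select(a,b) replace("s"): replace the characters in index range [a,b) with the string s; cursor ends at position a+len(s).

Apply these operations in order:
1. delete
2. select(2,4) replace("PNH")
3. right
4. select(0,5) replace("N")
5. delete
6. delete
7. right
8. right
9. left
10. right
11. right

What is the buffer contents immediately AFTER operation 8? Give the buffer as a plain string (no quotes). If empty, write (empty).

After op 1 (delete): buf='JOPP' cursor=0
After op 2 (select(2,4) replace("PNH")): buf='JOPNH' cursor=5
After op 3 (right): buf='JOPNH' cursor=5
After op 4 (select(0,5) replace("N")): buf='N' cursor=1
After op 5 (delete): buf='N' cursor=1
After op 6 (delete): buf='N' cursor=1
After op 7 (right): buf='N' cursor=1
After op 8 (right): buf='N' cursor=1

Answer: N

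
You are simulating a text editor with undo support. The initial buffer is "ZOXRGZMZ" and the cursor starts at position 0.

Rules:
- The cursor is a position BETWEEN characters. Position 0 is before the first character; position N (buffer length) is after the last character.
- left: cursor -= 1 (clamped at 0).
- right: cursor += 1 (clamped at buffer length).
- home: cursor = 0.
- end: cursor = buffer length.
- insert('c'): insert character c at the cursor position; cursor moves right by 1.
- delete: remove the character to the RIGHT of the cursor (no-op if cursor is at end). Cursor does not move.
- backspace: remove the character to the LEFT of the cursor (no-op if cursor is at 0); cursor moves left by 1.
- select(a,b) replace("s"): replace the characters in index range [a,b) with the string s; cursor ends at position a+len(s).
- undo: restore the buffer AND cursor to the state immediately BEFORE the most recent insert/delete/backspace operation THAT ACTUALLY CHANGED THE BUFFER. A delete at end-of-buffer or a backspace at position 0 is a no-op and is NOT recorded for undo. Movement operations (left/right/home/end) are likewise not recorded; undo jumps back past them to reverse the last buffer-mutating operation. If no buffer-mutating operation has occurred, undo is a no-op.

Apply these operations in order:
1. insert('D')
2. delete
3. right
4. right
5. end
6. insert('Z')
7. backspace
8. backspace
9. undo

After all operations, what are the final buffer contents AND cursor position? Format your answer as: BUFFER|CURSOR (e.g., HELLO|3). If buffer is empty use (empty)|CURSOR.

After op 1 (insert('D')): buf='DZOXRGZMZ' cursor=1
After op 2 (delete): buf='DOXRGZMZ' cursor=1
After op 3 (right): buf='DOXRGZMZ' cursor=2
After op 4 (right): buf='DOXRGZMZ' cursor=3
After op 5 (end): buf='DOXRGZMZ' cursor=8
After op 6 (insert('Z')): buf='DOXRGZMZZ' cursor=9
After op 7 (backspace): buf='DOXRGZMZ' cursor=8
After op 8 (backspace): buf='DOXRGZM' cursor=7
After op 9 (undo): buf='DOXRGZMZ' cursor=8

Answer: DOXRGZMZ|8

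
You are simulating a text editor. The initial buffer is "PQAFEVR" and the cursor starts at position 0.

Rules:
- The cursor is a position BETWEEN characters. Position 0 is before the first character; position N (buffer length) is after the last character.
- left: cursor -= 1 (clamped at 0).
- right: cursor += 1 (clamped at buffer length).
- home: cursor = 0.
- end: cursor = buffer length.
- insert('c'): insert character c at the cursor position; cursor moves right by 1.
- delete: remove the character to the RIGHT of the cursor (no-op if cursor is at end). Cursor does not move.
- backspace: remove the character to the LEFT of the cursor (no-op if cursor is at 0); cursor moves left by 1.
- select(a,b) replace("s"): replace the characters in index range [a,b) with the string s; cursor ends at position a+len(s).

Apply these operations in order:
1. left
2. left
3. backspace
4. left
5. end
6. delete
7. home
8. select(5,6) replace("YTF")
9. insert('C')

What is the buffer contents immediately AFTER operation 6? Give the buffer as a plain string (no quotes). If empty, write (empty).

After op 1 (left): buf='PQAFEVR' cursor=0
After op 2 (left): buf='PQAFEVR' cursor=0
After op 3 (backspace): buf='PQAFEVR' cursor=0
After op 4 (left): buf='PQAFEVR' cursor=0
After op 5 (end): buf='PQAFEVR' cursor=7
After op 6 (delete): buf='PQAFEVR' cursor=7

Answer: PQAFEVR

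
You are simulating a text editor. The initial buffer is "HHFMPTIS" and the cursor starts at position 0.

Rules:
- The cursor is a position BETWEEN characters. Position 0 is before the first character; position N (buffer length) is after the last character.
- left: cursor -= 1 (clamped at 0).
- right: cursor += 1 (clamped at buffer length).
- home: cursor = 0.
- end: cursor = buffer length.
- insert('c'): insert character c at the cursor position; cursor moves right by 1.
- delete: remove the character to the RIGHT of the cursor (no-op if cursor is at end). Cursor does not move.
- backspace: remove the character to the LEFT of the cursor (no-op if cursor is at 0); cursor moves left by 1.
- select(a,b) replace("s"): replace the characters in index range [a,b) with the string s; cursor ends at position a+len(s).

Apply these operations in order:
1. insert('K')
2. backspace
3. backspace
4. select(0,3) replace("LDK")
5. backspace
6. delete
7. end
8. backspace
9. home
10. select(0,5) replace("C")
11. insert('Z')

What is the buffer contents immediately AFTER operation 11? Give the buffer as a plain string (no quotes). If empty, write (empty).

After op 1 (insert('K')): buf='KHHFMPTIS' cursor=1
After op 2 (backspace): buf='HHFMPTIS' cursor=0
After op 3 (backspace): buf='HHFMPTIS' cursor=0
After op 4 (select(0,3) replace("LDK")): buf='LDKMPTIS' cursor=3
After op 5 (backspace): buf='LDMPTIS' cursor=2
After op 6 (delete): buf='LDPTIS' cursor=2
After op 7 (end): buf='LDPTIS' cursor=6
After op 8 (backspace): buf='LDPTI' cursor=5
After op 9 (home): buf='LDPTI' cursor=0
After op 10 (select(0,5) replace("C")): buf='C' cursor=1
After op 11 (insert('Z')): buf='CZ' cursor=2

Answer: CZ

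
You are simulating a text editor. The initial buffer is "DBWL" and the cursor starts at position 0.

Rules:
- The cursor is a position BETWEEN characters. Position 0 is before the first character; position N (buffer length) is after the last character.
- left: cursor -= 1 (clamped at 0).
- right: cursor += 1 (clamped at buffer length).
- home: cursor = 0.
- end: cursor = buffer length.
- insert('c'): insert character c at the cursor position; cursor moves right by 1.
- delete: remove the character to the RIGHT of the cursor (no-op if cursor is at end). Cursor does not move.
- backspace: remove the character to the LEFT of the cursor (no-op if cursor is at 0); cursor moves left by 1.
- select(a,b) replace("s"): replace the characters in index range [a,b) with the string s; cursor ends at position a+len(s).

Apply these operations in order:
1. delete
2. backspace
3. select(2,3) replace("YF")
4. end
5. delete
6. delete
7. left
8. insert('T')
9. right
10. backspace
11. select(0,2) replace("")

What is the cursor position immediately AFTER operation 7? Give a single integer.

After op 1 (delete): buf='BWL' cursor=0
After op 2 (backspace): buf='BWL' cursor=0
After op 3 (select(2,3) replace("YF")): buf='BWYF' cursor=4
After op 4 (end): buf='BWYF' cursor=4
After op 5 (delete): buf='BWYF' cursor=4
After op 6 (delete): buf='BWYF' cursor=4
After op 7 (left): buf='BWYF' cursor=3

Answer: 3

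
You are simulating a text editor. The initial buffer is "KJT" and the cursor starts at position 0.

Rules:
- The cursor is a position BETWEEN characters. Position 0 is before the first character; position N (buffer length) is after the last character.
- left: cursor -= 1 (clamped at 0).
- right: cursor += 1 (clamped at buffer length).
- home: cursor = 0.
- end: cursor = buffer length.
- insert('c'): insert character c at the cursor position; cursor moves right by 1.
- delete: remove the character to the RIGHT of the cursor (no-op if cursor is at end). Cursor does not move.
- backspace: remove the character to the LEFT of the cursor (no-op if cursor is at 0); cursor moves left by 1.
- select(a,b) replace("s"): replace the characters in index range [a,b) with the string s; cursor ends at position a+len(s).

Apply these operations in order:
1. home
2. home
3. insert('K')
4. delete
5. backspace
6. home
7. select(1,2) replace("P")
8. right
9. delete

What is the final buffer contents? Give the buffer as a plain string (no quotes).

After op 1 (home): buf='KJT' cursor=0
After op 2 (home): buf='KJT' cursor=0
After op 3 (insert('K')): buf='KKJT' cursor=1
After op 4 (delete): buf='KJT' cursor=1
After op 5 (backspace): buf='JT' cursor=0
After op 6 (home): buf='JT' cursor=0
After op 7 (select(1,2) replace("P")): buf='JP' cursor=2
After op 8 (right): buf='JP' cursor=2
After op 9 (delete): buf='JP' cursor=2

Answer: JP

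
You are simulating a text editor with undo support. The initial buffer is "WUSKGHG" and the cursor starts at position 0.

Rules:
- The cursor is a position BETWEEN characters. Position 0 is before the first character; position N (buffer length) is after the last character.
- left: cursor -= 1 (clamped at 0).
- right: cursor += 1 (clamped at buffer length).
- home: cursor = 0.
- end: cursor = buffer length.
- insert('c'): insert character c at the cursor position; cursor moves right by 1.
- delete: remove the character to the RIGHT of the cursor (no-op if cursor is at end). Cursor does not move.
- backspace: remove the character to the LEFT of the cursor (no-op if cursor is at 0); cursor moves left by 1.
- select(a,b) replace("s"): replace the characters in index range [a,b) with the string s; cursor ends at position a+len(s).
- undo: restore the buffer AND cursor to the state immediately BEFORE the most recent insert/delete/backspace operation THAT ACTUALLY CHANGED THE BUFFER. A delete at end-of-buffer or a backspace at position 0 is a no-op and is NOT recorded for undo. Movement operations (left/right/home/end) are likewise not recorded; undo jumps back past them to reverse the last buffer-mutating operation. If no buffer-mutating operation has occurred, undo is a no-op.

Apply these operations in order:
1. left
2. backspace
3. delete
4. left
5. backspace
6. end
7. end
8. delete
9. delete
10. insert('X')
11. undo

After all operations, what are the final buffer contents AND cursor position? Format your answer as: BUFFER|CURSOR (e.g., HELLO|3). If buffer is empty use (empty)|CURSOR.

After op 1 (left): buf='WUSKGHG' cursor=0
After op 2 (backspace): buf='WUSKGHG' cursor=0
After op 3 (delete): buf='USKGHG' cursor=0
After op 4 (left): buf='USKGHG' cursor=0
After op 5 (backspace): buf='USKGHG' cursor=0
After op 6 (end): buf='USKGHG' cursor=6
After op 7 (end): buf='USKGHG' cursor=6
After op 8 (delete): buf='USKGHG' cursor=6
After op 9 (delete): buf='USKGHG' cursor=6
After op 10 (insert('X')): buf='USKGHGX' cursor=7
After op 11 (undo): buf='USKGHG' cursor=6

Answer: USKGHG|6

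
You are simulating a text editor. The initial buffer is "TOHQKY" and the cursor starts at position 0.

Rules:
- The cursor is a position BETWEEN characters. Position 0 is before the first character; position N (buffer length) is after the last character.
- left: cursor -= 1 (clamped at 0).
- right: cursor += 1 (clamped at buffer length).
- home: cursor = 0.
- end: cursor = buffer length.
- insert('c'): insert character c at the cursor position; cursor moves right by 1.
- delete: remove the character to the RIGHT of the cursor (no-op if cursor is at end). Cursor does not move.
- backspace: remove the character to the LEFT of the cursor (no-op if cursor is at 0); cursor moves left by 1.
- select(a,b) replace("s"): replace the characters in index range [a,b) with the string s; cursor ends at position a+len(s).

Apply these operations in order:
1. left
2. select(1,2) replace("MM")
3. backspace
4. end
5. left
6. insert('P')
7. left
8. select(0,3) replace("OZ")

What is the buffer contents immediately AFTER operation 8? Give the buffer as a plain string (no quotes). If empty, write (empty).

After op 1 (left): buf='TOHQKY' cursor=0
After op 2 (select(1,2) replace("MM")): buf='TMMHQKY' cursor=3
After op 3 (backspace): buf='TMHQKY' cursor=2
After op 4 (end): buf='TMHQKY' cursor=6
After op 5 (left): buf='TMHQKY' cursor=5
After op 6 (insert('P')): buf='TMHQKPY' cursor=6
After op 7 (left): buf='TMHQKPY' cursor=5
After op 8 (select(0,3) replace("OZ")): buf='OZQKPY' cursor=2

Answer: OZQKPY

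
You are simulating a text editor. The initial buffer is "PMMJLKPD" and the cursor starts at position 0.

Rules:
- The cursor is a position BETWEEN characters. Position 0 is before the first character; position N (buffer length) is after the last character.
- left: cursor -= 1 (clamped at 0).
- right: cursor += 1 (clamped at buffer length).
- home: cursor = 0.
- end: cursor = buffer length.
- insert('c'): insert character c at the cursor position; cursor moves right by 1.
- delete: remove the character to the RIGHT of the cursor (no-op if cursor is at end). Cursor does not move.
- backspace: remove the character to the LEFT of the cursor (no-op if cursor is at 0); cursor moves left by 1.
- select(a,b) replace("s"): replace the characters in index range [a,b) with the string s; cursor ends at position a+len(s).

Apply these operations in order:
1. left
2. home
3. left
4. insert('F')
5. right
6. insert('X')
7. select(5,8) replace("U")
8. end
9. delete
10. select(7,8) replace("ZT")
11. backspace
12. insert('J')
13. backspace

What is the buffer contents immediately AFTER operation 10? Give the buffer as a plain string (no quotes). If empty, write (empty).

Answer: FPXMMUPZT

Derivation:
After op 1 (left): buf='PMMJLKPD' cursor=0
After op 2 (home): buf='PMMJLKPD' cursor=0
After op 3 (left): buf='PMMJLKPD' cursor=0
After op 4 (insert('F')): buf='FPMMJLKPD' cursor=1
After op 5 (right): buf='FPMMJLKPD' cursor=2
After op 6 (insert('X')): buf='FPXMMJLKPD' cursor=3
After op 7 (select(5,8) replace("U")): buf='FPXMMUPD' cursor=6
After op 8 (end): buf='FPXMMUPD' cursor=8
After op 9 (delete): buf='FPXMMUPD' cursor=8
After op 10 (select(7,8) replace("ZT")): buf='FPXMMUPZT' cursor=9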